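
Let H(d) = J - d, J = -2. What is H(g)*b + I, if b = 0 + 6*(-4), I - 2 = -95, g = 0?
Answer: -45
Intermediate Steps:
I = -93 (I = 2 - 95 = -93)
b = -24 (b = 0 - 24 = -24)
H(d) = -2 - d
H(g)*b + I = (-2 - 1*0)*(-24) - 93 = (-2 + 0)*(-24) - 93 = -2*(-24) - 93 = 48 - 93 = -45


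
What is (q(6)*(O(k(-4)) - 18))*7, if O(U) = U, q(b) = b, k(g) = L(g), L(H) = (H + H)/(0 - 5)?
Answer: -3444/5 ≈ -688.80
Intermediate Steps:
L(H) = -2*H/5 (L(H) = (2*H)/(-5) = (2*H)*(-⅕) = -2*H/5)
k(g) = -2*g/5
(q(6)*(O(k(-4)) - 18))*7 = (6*(-⅖*(-4) - 18))*7 = (6*(8/5 - 18))*7 = (6*(-82/5))*7 = -492/5*7 = -3444/5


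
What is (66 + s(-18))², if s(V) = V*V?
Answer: 152100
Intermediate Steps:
s(V) = V²
(66 + s(-18))² = (66 + (-18)²)² = (66 + 324)² = 390² = 152100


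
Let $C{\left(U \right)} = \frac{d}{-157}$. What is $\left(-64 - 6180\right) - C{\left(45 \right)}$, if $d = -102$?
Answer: $- \frac{980410}{157} \approx -6244.6$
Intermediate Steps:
$C{\left(U \right)} = \frac{102}{157}$ ($C{\left(U \right)} = - \frac{102}{-157} = \left(-102\right) \left(- \frac{1}{157}\right) = \frac{102}{157}$)
$\left(-64 - 6180\right) - C{\left(45 \right)} = \left(-64 - 6180\right) - \frac{102}{157} = -6244 - \frac{102}{157} = - \frac{980410}{157}$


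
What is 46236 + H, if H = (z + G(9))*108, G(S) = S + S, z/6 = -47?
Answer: 17724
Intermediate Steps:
z = -282 (z = 6*(-47) = -282)
G(S) = 2*S
H = -28512 (H = (-282 + 2*9)*108 = (-282 + 18)*108 = -264*108 = -28512)
46236 + H = 46236 - 28512 = 17724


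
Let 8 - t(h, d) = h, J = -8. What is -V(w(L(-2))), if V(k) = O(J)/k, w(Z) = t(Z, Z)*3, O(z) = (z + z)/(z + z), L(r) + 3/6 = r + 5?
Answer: -2/33 ≈ -0.060606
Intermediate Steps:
t(h, d) = 8 - h
L(r) = 9/2 + r (L(r) = -½ + (r + 5) = -½ + (5 + r) = 9/2 + r)
O(z) = 1 (O(z) = (2*z)/((2*z)) = (2*z)*(1/(2*z)) = 1)
w(Z) = 24 - 3*Z (w(Z) = (8 - Z)*3 = 24 - 3*Z)
V(k) = 1/k
-V(w(L(-2))) = -1/(24 - 3*(9/2 - 2)) = -1/(24 - 3*5/2) = -1/(24 - 15/2) = -1/33/2 = -1*2/33 = -2/33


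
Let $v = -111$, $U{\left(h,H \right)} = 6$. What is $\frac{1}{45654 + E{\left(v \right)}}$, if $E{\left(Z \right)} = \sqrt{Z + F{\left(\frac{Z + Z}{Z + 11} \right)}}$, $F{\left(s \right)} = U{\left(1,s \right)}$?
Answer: $\frac{2174}{99251801} - \frac{i \sqrt{105}}{2084287821} \approx 2.1904 \cdot 10^{-5} - 4.9163 \cdot 10^{-9} i$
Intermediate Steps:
$F{\left(s \right)} = 6$
$E{\left(Z \right)} = \sqrt{6 + Z}$ ($E{\left(Z \right)} = \sqrt{Z + 6} = \sqrt{6 + Z}$)
$\frac{1}{45654 + E{\left(v \right)}} = \frac{1}{45654 + \sqrt{6 - 111}} = \frac{1}{45654 + \sqrt{-105}} = \frac{1}{45654 + i \sqrt{105}}$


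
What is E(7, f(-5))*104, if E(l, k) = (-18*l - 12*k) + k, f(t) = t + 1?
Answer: -8528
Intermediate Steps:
f(t) = 1 + t
E(l, k) = -18*l - 11*k
E(7, f(-5))*104 = (-18*7 - 11*(1 - 5))*104 = (-126 - 11*(-4))*104 = (-126 + 44)*104 = -82*104 = -8528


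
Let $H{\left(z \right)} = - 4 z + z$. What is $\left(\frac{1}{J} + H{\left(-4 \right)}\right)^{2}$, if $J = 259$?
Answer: $\frac{9665881}{67081} \approx 144.09$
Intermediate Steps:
$H{\left(z \right)} = - 3 z$
$\left(\frac{1}{J} + H{\left(-4 \right)}\right)^{2} = \left(\frac{1}{259} - -12\right)^{2} = \left(\frac{1}{259} + 12\right)^{2} = \left(\frac{3109}{259}\right)^{2} = \frac{9665881}{67081}$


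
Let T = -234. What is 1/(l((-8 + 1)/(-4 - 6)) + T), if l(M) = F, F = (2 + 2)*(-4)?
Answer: -1/250 ≈ -0.0040000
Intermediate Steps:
F = -16 (F = 4*(-4) = -16)
l(M) = -16
1/(l((-8 + 1)/(-4 - 6)) + T) = 1/(-16 - 234) = 1/(-250) = -1/250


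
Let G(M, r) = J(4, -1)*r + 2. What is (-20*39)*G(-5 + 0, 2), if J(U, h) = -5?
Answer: 6240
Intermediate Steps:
G(M, r) = 2 - 5*r (G(M, r) = -5*r + 2 = 2 - 5*r)
(-20*39)*G(-5 + 0, 2) = (-20*39)*(2 - 5*2) = -780*(2 - 10) = -780*(-8) = 6240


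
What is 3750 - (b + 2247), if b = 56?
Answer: 1447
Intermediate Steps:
3750 - (b + 2247) = 3750 - (56 + 2247) = 3750 - 1*2303 = 3750 - 2303 = 1447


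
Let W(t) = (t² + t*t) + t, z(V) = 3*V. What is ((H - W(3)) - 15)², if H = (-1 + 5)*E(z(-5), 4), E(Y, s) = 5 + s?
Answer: 0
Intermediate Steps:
H = 36 (H = (-1 + 5)*(5 + 4) = 4*9 = 36)
W(t) = t + 2*t² (W(t) = (t² + t²) + t = 2*t² + t = t + 2*t²)
((H - W(3)) - 15)² = ((36 - 3*(1 + 2*3)) - 15)² = ((36 - 3*(1 + 6)) - 15)² = ((36 - 3*7) - 15)² = ((36 - 1*21) - 15)² = ((36 - 21) - 15)² = (15 - 15)² = 0² = 0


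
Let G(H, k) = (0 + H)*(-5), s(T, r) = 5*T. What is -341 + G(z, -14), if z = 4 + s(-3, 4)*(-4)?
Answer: -661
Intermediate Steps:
z = 64 (z = 4 + (5*(-3))*(-4) = 4 - 15*(-4) = 4 + 60 = 64)
G(H, k) = -5*H (G(H, k) = H*(-5) = -5*H)
-341 + G(z, -14) = -341 - 5*64 = -341 - 320 = -661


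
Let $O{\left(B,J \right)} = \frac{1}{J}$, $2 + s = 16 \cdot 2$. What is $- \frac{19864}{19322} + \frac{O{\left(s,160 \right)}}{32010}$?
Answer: $- \frac{50867721539}{49479777600} \approx -1.0281$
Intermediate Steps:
$s = 30$ ($s = -2 + 16 \cdot 2 = -2 + 32 = 30$)
$- \frac{19864}{19322} + \frac{O{\left(s,160 \right)}}{32010} = - \frac{19864}{19322} + \frac{1}{160 \cdot 32010} = \left(-19864\right) \frac{1}{19322} + \frac{1}{160} \cdot \frac{1}{32010} = - \frac{9932}{9661} + \frac{1}{5121600} = - \frac{50867721539}{49479777600}$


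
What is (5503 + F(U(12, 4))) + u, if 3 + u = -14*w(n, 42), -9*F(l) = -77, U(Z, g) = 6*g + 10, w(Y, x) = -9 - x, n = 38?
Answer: 56003/9 ≈ 6222.6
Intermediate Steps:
U(Z, g) = 10 + 6*g
F(l) = 77/9 (F(l) = -⅑*(-77) = 77/9)
u = 711 (u = -3 - 14*(-9 - 1*42) = -3 - 14*(-9 - 42) = -3 - 14*(-51) = -3 + 714 = 711)
(5503 + F(U(12, 4))) + u = (5503 + 77/9) + 711 = 49604/9 + 711 = 56003/9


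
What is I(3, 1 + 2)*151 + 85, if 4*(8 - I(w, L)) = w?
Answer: 4719/4 ≈ 1179.8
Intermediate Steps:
I(w, L) = 8 - w/4
I(3, 1 + 2)*151 + 85 = (8 - 1/4*3)*151 + 85 = (8 - 3/4)*151 + 85 = (29/4)*151 + 85 = 4379/4 + 85 = 4719/4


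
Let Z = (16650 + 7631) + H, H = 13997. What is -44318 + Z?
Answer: -6040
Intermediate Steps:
Z = 38278 (Z = (16650 + 7631) + 13997 = 24281 + 13997 = 38278)
-44318 + Z = -44318 + 38278 = -6040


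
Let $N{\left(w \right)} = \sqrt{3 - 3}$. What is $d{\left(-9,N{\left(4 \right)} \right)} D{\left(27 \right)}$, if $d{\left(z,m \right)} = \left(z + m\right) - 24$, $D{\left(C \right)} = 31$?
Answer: $-1023$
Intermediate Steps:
$N{\left(w \right)} = 0$ ($N{\left(w \right)} = \sqrt{0} = 0$)
$d{\left(z,m \right)} = -24 + m + z$ ($d{\left(z,m \right)} = \left(m + z\right) - 24 = -24 + m + z$)
$d{\left(-9,N{\left(4 \right)} \right)} D{\left(27 \right)} = \left(-24 + 0 - 9\right) 31 = \left(-33\right) 31 = -1023$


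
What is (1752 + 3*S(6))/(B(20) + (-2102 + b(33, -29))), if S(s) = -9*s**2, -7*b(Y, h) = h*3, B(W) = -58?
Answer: -1820/5011 ≈ -0.36320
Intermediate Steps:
b(Y, h) = -3*h/7 (b(Y, h) = -h*3/7 = -3*h/7)
(1752 + 3*S(6))/(B(20) + (-2102 + b(33, -29))) = (1752 + 3*(-9*6**2))/(-58 + (-2102 - 3/7*(-29))) = (1752 + 3*(-9*36))/(-58 + (-2102 + 87/7)) = (1752 + 3*(-324))/(-58 - 14627/7) = (1752 - 972)/(-15033/7) = 780*(-7/15033) = -1820/5011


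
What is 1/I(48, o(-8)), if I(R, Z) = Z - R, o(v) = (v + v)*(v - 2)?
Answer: 1/112 ≈ 0.0089286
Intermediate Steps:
o(v) = 2*v*(-2 + v) (o(v) = (2*v)*(-2 + v) = 2*v*(-2 + v))
1/I(48, o(-8)) = 1/(2*(-8)*(-2 - 8) - 1*48) = 1/(2*(-8)*(-10) - 48) = 1/(160 - 48) = 1/112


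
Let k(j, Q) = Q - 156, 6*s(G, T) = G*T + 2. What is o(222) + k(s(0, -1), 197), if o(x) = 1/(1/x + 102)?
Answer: 928667/22645 ≈ 41.010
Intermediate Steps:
s(G, T) = ⅓ + G*T/6 (s(G, T) = (G*T + 2)/6 = (2 + G*T)/6 = ⅓ + G*T/6)
k(j, Q) = -156 + Q
o(x) = 1/(102 + 1/x)
o(222) + k(s(0, -1), 197) = 222/(1 + 102*222) + (-156 + 197) = 222/(1 + 22644) + 41 = 222/22645 + 41 = 928667/22645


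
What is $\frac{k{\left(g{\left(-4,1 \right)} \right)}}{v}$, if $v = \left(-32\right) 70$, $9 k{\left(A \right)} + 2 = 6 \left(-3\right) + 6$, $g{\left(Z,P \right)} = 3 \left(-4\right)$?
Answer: $\frac{1}{1440} \approx 0.00069444$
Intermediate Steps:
$g{\left(Z,P \right)} = -12$
$k{\left(A \right)} = - \frac{14}{9}$ ($k{\left(A \right)} = - \frac{2}{9} + \frac{6 \left(-3\right) + 6}{9} = - \frac{2}{9} + \frac{-18 + 6}{9} = - \frac{2}{9} + \frac{1}{9} \left(-12\right) = - \frac{2}{9} - \frac{4}{3} = - \frac{14}{9}$)
$v = -2240$
$\frac{k{\left(g{\left(-4,1 \right)} \right)}}{v} = - \frac{14}{9 \left(-2240\right)} = \left(- \frac{14}{9}\right) \left(- \frac{1}{2240}\right) = \frac{1}{1440}$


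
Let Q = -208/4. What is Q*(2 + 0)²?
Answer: -208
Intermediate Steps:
Q = -52 (Q = -208*¼ = -52)
Q*(2 + 0)² = -52*(2 + 0)² = -52*2² = -52*4 = -208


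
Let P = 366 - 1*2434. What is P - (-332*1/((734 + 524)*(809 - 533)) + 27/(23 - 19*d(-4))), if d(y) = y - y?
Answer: -179608351/86802 ≈ -2069.2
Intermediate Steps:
P = -2068 (P = 366 - 2434 = -2068)
d(y) = 0
P - (-332*1/((734 + 524)*(809 - 533)) + 27/(23 - 19*d(-4))) = -2068 - (-332*1/((734 + 524)*(809 - 533)) + 27/(23 - 19*0)) = -2068 - (-332/(1258*276) + 27/(23 + 0)) = -2068 - (-332/347208 + 27/23) = -2068 - (-332*1/347208 + 27*(1/23)) = -2068 - (-83/86802 + 27/23) = -2068 - 1*101815/86802 = -2068 - 101815/86802 = -179608351/86802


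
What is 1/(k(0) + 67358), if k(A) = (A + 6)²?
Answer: 1/67394 ≈ 1.4838e-5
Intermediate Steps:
k(A) = (6 + A)²
1/(k(0) + 67358) = 1/((6 + 0)² + 67358) = 1/(6² + 67358) = 1/(36 + 67358) = 1/67394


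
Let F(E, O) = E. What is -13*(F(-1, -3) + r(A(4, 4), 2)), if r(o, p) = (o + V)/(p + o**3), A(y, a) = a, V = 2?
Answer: 130/11 ≈ 11.818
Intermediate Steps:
r(o, p) = (2 + o)/(p + o**3) (r(o, p) = (o + 2)/(p + o**3) = (2 + o)/(p + o**3))
-13*(F(-1, -3) + r(A(4, 4), 2)) = -13*(-1 + (2 + 4)/(2 + 4**3)) = -13*(-1 + 6/(2 + 64)) = -13*(-1 + 6/66) = -13*(-1 + (1/66)*6) = -13*(-1 + 1/11) = -13*(-10/11) = 130/11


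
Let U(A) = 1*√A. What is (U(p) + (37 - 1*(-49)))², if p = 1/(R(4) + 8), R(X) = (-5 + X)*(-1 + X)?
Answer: (430 + √5)²/25 ≈ 7473.1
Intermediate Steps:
R(X) = (-1 + X)*(-5 + X)
p = ⅕ (p = 1/((5 + 4² - 6*4) + 8) = 1/((5 + 16 - 24) + 8) = 1/(-3 + 8) = 1/5 = ⅕ ≈ 0.20000)
U(A) = √A
(U(p) + (37 - 1*(-49)))² = (√(⅕) + (37 - 1*(-49)))² = (√5/5 + (37 + 49))² = (√5/5 + 86)² = (86 + √5/5)²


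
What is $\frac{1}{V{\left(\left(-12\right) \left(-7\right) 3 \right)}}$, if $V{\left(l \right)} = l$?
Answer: $\frac{1}{252} \approx 0.0039683$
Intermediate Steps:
$\frac{1}{V{\left(\left(-12\right) \left(-7\right) 3 \right)}} = \frac{1}{\left(-12\right) \left(-7\right) 3} = \frac{1}{84 \cdot 3} = \frac{1}{252}$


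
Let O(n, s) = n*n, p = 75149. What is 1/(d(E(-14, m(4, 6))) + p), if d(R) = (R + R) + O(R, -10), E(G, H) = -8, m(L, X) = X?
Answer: 1/75197 ≈ 1.3298e-5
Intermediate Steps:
O(n, s) = n**2
d(R) = R**2 + 2*R (d(R) = (R + R) + R**2 = 2*R + R**2 = R**2 + 2*R)
1/(d(E(-14, m(4, 6))) + p) = 1/(-8*(2 - 8) + 75149) = 1/(-8*(-6) + 75149) = 1/(48 + 75149) = 1/75197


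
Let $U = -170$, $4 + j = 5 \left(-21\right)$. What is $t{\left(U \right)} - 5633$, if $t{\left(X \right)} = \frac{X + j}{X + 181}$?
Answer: $- \frac{62242}{11} \approx -5658.4$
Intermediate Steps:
$j = -109$ ($j = -4 + 5 \left(-21\right) = -4 - 105 = -109$)
$t{\left(X \right)} = \frac{-109 + X}{181 + X}$ ($t{\left(X \right)} = \frac{X - 109}{X + 181} = \frac{-109 + X}{181 + X}$)
$t{\left(U \right)} - 5633 = \frac{-109 - 170}{181 - 170} - 5633 = \frac{1}{11} \left(-279\right) - 5633 = - \frac{279}{11} - 5633 = - \frac{62242}{11}$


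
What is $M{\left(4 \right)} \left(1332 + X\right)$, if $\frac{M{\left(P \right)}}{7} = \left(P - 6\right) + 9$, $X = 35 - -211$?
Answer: $77322$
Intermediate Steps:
$X = 246$ ($X = 35 + 211 = 246$)
$M{\left(P \right)} = 21 + 7 P$ ($M{\left(P \right)} = 7 \left(\left(P - 6\right) + 9\right) = 7 \left(\left(-6 + P\right) + 9\right) = 7 \left(3 + P\right) = 21 + 7 P$)
$M{\left(4 \right)} \left(1332 + X\right) = \left(21 + 7 \cdot 4\right) \left(1332 + 246\right) = \left(21 + 28\right) 1578 = 49 \cdot 1578 = 77322$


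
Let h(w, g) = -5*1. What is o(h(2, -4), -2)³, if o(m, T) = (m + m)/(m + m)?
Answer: 1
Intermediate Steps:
h(w, g) = -5
o(m, T) = 1 (o(m, T) = (2*m)/((2*m)) = (2*m)*(1/(2*m)) = 1)
o(h(2, -4), -2)³ = 1³ = 1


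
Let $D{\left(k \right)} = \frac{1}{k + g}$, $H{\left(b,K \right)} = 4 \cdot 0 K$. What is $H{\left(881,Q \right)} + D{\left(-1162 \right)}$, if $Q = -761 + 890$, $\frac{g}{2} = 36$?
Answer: $- \frac{1}{1090} \approx -0.00091743$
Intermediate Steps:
$g = 72$ ($g = 2 \cdot 36 = 72$)
$Q = 129$
$H{\left(b,K \right)} = 0$ ($H{\left(b,K \right)} = 0 K = 0$)
$D{\left(k \right)} = \frac{1}{72 + k}$ ($D{\left(k \right)} = \frac{1}{k + 72} = \frac{1}{72 + k}$)
$H{\left(881,Q \right)} + D{\left(-1162 \right)} = 0 + \frac{1}{72 - 1162} = 0 + \frac{1}{-1090} = 0 - \frac{1}{1090} = - \frac{1}{1090}$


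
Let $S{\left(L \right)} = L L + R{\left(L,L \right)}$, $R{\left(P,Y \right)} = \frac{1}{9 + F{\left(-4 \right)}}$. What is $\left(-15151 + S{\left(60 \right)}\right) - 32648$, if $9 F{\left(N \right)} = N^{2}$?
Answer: $- \frac{4287294}{97} \approx -44199.0$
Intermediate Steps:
$F{\left(N \right)} = \frac{N^{2}}{9}$
$R{\left(P,Y \right)} = \frac{9}{97}$ ($R{\left(P,Y \right)} = \frac{1}{9 + \frac{\left(-4\right)^{2}}{9}} = \frac{1}{9 + \frac{1}{9} \cdot 16} = \frac{1}{9 + \frac{16}{9}} = \frac{1}{\frac{97}{9}} = \frac{9}{97}$)
$S{\left(L \right)} = \frac{9}{97} + L^{2}$ ($S{\left(L \right)} = L L + \frac{9}{97} = L^{2} + \frac{9}{97} = \frac{9}{97} + L^{2}$)
$\left(-15151 + S{\left(60 \right)}\right) - 32648 = \left(-15151 + \left(\frac{9}{97} + 60^{2}\right)\right) - 32648 = \left(-15151 + \left(\frac{9}{97} + 3600\right)\right) - 32648 = \left(-15151 + \frac{349209}{97}\right) - 32648 = - \frac{1120438}{97} - 32648 = - \frac{4287294}{97}$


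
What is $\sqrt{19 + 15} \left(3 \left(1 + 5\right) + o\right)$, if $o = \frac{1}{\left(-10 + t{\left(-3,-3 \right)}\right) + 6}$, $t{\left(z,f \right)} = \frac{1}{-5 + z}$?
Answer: $\frac{586 \sqrt{34}}{33} \approx 103.54$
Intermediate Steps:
$o = - \frac{8}{33}$ ($o = \frac{1}{\left(-10 + \frac{1}{-5 - 3}\right) + 6} = \frac{1}{\left(-10 + \frac{1}{-8}\right) + 6} = \frac{1}{\left(-10 - \frac{1}{8}\right) + 6} = \frac{1}{- \frac{81}{8} + 6} = \frac{1}{- \frac{33}{8}} = - \frac{8}{33} \approx -0.24242$)
$\sqrt{19 + 15} \left(3 \left(1 + 5\right) + o\right) = \sqrt{19 + 15} \left(3 \left(1 + 5\right) - \frac{8}{33}\right) = \sqrt{34} \left(3 \cdot 6 - \frac{8}{33}\right) = \sqrt{34} \left(18 - \frac{8}{33}\right) = \sqrt{34} \cdot \frac{586}{33} = \frac{586 \sqrt{34}}{33}$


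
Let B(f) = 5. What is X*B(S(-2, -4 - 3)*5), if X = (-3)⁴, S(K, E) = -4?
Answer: 405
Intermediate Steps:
X = 81
X*B(S(-2, -4 - 3)*5) = 81*5 = 405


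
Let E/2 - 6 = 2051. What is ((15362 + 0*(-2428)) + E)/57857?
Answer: 19476/57857 ≈ 0.33662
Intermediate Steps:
E = 4114 (E = 12 + 2*2051 = 12 + 4102 = 4114)
((15362 + 0*(-2428)) + E)/57857 = ((15362 + 0*(-2428)) + 4114)/57857 = ((15362 + 0) + 4114)*(1/57857) = (15362 + 4114)*(1/57857) = 19476*(1/57857) = 19476/57857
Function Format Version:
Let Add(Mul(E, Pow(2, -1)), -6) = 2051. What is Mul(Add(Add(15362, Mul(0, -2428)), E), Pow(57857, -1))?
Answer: Rational(19476, 57857) ≈ 0.33662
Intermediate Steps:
E = 4114 (E = Add(12, Mul(2, 2051)) = Add(12, 4102) = 4114)
Mul(Add(Add(15362, Mul(0, -2428)), E), Pow(57857, -1)) = Mul(Add(Add(15362, Mul(0, -2428)), 4114), Pow(57857, -1)) = Mul(Add(Add(15362, 0), 4114), Rational(1, 57857)) = Mul(Add(15362, 4114), Rational(1, 57857)) = Mul(19476, Rational(1, 57857)) = Rational(19476, 57857)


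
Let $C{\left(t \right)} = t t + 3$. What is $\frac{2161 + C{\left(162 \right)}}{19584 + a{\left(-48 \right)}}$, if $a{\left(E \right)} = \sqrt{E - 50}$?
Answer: $\frac{278171136}{191766577} - \frac{99428 i \sqrt{2}}{191766577} \approx 1.4506 - 0.00073325 i$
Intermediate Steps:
$C{\left(t \right)} = 3 + t^{2}$ ($C{\left(t \right)} = t^{2} + 3 = 3 + t^{2}$)
$a{\left(E \right)} = \sqrt{-50 + E}$
$\frac{2161 + C{\left(162 \right)}}{19584 + a{\left(-48 \right)}} = \frac{2161 + \left(3 + 162^{2}\right)}{19584 + \sqrt{-50 - 48}} = \frac{2161 + \left(3 + 26244\right)}{19584 + \sqrt{-98}} = \frac{2161 + 26247}{19584 + 7 i \sqrt{2}} = \frac{28408}{19584 + 7 i \sqrt{2}}$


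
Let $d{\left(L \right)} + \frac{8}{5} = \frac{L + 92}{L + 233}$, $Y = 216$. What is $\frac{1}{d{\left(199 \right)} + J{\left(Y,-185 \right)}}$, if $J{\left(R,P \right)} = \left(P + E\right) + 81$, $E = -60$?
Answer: $- \frac{720}{118747} \approx -0.0060633$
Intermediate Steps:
$d{\left(L \right)} = - \frac{8}{5} + \frac{92 + L}{233 + L}$ ($d{\left(L \right)} = - \frac{8}{5} + \frac{L + 92}{L + 233} = - \frac{8}{5} + \frac{92 + L}{233 + L}$)
$J{\left(R,P \right)} = 21 + P$ ($J{\left(R,P \right)} = \left(P - 60\right) + 81 = \left(-60 + P\right) + 81 = 21 + P$)
$\frac{1}{d{\left(199 \right)} + J{\left(Y,-185 \right)}} = \frac{1}{\frac{3 \left(-468 - 199\right)}{5 \left(233 + 199\right)} + \left(21 - 185\right)} = \frac{1}{\frac{3 \left(-468 - 199\right)}{5 \cdot 432} - 164} = \frac{1}{\frac{3}{5} \cdot \frac{1}{432} \left(-667\right) - 164} = \frac{1}{- \frac{667}{720} - 164} = \frac{1}{- \frac{118747}{720}} = - \frac{720}{118747}$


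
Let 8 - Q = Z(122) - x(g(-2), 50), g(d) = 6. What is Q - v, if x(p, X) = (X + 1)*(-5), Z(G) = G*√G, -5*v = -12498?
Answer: -13733/5 - 122*√122 ≈ -4094.1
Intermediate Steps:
v = 12498/5 (v = -⅕*(-12498) = 12498/5 ≈ 2499.6)
Z(G) = G^(3/2)
x(p, X) = -5 - 5*X (x(p, X) = (1 + X)*(-5) = -5 - 5*X)
Q = -247 - 122*√122 (Q = 8 - (122^(3/2) - (-5 - 5*50)) = 8 - (122*√122 - (-5 - 250)) = 8 - (122*√122 - 1*(-255)) = 8 - (122*√122 + 255) = 8 - (255 + 122*√122) = 8 + (-255 - 122*√122) = -247 - 122*√122 ≈ -1594.5)
Q - v = (-247 - 122*√122) - 1*12498/5 = (-247 - 122*√122) - 12498/5 = -13733/5 - 122*√122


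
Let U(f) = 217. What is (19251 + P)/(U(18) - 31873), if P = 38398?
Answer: -57649/31656 ≈ -1.8211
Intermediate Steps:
(19251 + P)/(U(18) - 31873) = (19251 + 38398)/(217 - 31873) = 57649/(-31656) = 57649*(-1/31656) = -57649/31656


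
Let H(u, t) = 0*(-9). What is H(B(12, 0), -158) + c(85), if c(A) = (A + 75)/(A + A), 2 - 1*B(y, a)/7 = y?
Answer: 16/17 ≈ 0.94118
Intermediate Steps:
B(y, a) = 14 - 7*y
H(u, t) = 0
c(A) = (75 + A)/(2*A) (c(A) = (75 + A)/((2*A)) = (75 + A)*(1/(2*A)) = (75 + A)/(2*A))
H(B(12, 0), -158) + c(85) = 0 + (½)*(75 + 85)/85 = 0 + (½)*(1/85)*160 = 0 + 16/17 = 16/17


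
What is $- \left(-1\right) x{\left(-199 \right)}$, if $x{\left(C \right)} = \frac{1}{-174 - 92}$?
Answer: $- \frac{1}{266} \approx -0.0037594$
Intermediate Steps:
$x{\left(C \right)} = - \frac{1}{266}$ ($x{\left(C \right)} = \frac{1}{-266} = - \frac{1}{266}$)
$- \left(-1\right) x{\left(-199 \right)} = - \frac{\left(-1\right) \left(-1\right)}{266} = \left(-1\right) \frac{1}{266} = - \frac{1}{266}$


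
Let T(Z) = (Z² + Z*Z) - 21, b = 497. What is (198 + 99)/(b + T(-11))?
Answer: 297/718 ≈ 0.41365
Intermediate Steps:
T(Z) = -21 + 2*Z² (T(Z) = (Z² + Z²) - 21 = 2*Z² - 21 = -21 + 2*Z²)
(198 + 99)/(b + T(-11)) = (198 + 99)/(497 + (-21 + 2*(-11)²)) = 297/(497 + (-21 + 2*121)) = 297/(497 + (-21 + 242)) = 297/(497 + 221) = 297/718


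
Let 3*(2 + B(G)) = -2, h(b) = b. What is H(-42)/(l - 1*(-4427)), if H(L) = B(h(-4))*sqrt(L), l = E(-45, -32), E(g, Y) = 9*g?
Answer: -4*I*sqrt(42)/6033 ≈ -0.0042969*I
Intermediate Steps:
B(G) = -8/3 (B(G) = -2 + (1/3)*(-2) = -2 - 2/3 = -8/3)
l = -405 (l = 9*(-45) = -405)
H(L) = -8*sqrt(L)/3
H(-42)/(l - 1*(-4427)) = (-8*I*sqrt(42)/3)/(-405 - 1*(-4427)) = (-8*I*sqrt(42)/3)/(-405 + 4427) = -8*I*sqrt(42)/3/4022 = -8*I*sqrt(42)/3*(1/4022) = -4*I*sqrt(42)/6033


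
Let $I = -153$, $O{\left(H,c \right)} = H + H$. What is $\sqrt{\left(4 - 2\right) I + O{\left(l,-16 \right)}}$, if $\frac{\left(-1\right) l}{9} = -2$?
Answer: $3 i \sqrt{30} \approx 16.432 i$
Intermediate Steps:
$l = 18$ ($l = \left(-9\right) \left(-2\right) = 18$)
$O{\left(H,c \right)} = 2 H$
$\sqrt{\left(4 - 2\right) I + O{\left(l,-16 \right)}} = \sqrt{\left(4 - 2\right) \left(-153\right) + 2 \cdot 18} = \sqrt{\left(4 - 2\right) \left(-153\right) + 36} = \sqrt{2 \left(-153\right) + 36} = \sqrt{-306 + 36} = \sqrt{-270} = 3 i \sqrt{30}$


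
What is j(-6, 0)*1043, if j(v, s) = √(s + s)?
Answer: 0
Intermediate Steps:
j(v, s) = √2*√s (j(v, s) = √(2*s) = √2*√s)
j(-6, 0)*1043 = (√2*√0)*1043 = (√2*0)*1043 = 0*1043 = 0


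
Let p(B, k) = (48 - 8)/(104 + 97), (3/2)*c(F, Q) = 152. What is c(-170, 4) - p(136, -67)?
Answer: 6776/67 ≈ 101.13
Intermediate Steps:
c(F, Q) = 304/3 (c(F, Q) = (2/3)*152 = 304/3)
p(B, k) = 40/201
c(-170, 4) - p(136, -67) = 304/3 - 1*40/201 = 304/3 - 40/201 = 6776/67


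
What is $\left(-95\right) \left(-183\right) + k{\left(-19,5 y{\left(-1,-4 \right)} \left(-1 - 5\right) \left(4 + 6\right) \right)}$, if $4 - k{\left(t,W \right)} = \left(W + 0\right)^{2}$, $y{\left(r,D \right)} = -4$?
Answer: $-1422611$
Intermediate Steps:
$k{\left(t,W \right)} = 4 - W^{2}$ ($k{\left(t,W \right)} = 4 - \left(W + 0\right)^{2} = 4 - W^{2}$)
$\left(-95\right) \left(-183\right) + k{\left(-19,5 y{\left(-1,-4 \right)} \left(-1 - 5\right) \left(4 + 6\right) \right)} = \left(-95\right) \left(-183\right) + \left(4 - \left(5 \left(-4\right) \left(-1 - 5\right) \left(4 + 6\right)\right)^{2}\right) = 17385 + \left(4 - \left(- 20 \left(\left(-6\right) 10\right)\right)^{2}\right) = 17385 + \left(4 - \left(\left(-20\right) \left(-60\right)\right)^{2}\right) = 17385 + \left(4 - 1200^{2}\right) = 17385 + \left(4 - 1440000\right) = 17385 - 1439996 = -1422611$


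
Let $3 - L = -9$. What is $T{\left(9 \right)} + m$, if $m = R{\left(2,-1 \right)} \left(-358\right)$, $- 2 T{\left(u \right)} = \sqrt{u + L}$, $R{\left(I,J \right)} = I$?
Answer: $-716 - \frac{\sqrt{21}}{2} \approx -718.29$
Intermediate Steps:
$L = 12$ ($L = 3 - -9 = 3 + 9 = 12$)
$T{\left(u \right)} = - \frac{\sqrt{12 + u}}{2}$ ($T{\left(u \right)} = - \frac{\sqrt{u + 12}}{2} = - \frac{\sqrt{12 + u}}{2}$)
$m = -716$ ($m = 2 \left(-358\right) = -716$)
$T{\left(9 \right)} + m = - \frac{\sqrt{12 + 9}}{2} - 716 = - \frac{\sqrt{21}}{2} - 716 = -716 - \frac{\sqrt{21}}{2}$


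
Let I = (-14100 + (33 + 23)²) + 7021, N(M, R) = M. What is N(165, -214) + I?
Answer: -3778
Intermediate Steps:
I = -3943 (I = (-14100 + 56²) + 7021 = (-14100 + 3136) + 7021 = -10964 + 7021 = -3943)
N(165, -214) + I = 165 - 3943 = -3778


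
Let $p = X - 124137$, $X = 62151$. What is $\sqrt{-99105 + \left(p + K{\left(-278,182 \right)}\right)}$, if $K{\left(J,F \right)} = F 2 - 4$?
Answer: $3 i \sqrt{17859} \approx 400.91 i$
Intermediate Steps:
$K{\left(J,F \right)} = -4 + 2 F$ ($K{\left(J,F \right)} = 2 F - 4 = -4 + 2 F$)
$p = -61986$ ($p = 62151 - 124137 = -61986$)
$\sqrt{-99105 + \left(p + K{\left(-278,182 \right)}\right)} = \sqrt{-99105 + \left(-61986 + \left(-4 + 2 \cdot 182\right)\right)} = \sqrt{-99105 + \left(-61986 + \left(-4 + 364\right)\right)} = \sqrt{-99105 + \left(-61986 + 360\right)} = \sqrt{-99105 - 61626} = \sqrt{-160731} = 3 i \sqrt{17859}$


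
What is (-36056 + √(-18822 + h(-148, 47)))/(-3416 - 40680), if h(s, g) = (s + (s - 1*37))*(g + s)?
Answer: 4507/5512 - √14811/44096 ≈ 0.81491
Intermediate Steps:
h(s, g) = (-37 + 2*s)*(g + s) (h(s, g) = (s + (s - 37))*(g + s) = (s + (-37 + s))*(g + s) = (-37 + 2*s)*(g + s))
(-36056 + √(-18822 + h(-148, 47)))/(-3416 - 40680) = (-36056 + √(-18822 + (-37*47 - 37*(-148) + 2*(-148)² + 2*47*(-148))))/(-3416 - 40680) = (-36056 + √(-18822 + (-1739 + 5476 + 2*21904 - 13912)))/(-44096) = (-36056 + √(-18822 + (-1739 + 5476 + 43808 - 13912)))*(-1/44096) = (-36056 + √(-18822 + 33633))*(-1/44096) = (-36056 + √14811)*(-1/44096) = 4507/5512 - √14811/44096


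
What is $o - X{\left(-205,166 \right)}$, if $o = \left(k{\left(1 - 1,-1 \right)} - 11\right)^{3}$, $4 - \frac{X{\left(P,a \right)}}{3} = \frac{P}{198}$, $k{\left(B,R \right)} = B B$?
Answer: $- \frac{88843}{66} \approx -1346.1$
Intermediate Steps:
$k{\left(B,R \right)} = B^{2}$
$X{\left(P,a \right)} = 12 - \frac{P}{66}$ ($X{\left(P,a \right)} = 12 - 3 \frac{P}{198} = 12 - \frac{P}{66}$)
$o = -1331$ ($o = \left(\left(1 - 1\right)^{2} - 11\right)^{3} = \left(0^{2} - 11\right)^{3} = \left(0 - 11\right)^{3} = \left(-11\right)^{3} = -1331$)
$o - X{\left(-205,166 \right)} = -1331 - \left(12 - - \frac{205}{66}\right) = -1331 - \left(12 + \frac{205}{66}\right) = -1331 - \frac{997}{66} = - \frac{88843}{66}$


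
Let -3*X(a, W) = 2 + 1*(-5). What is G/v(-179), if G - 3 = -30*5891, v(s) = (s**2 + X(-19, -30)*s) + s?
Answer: -58909/10561 ≈ -5.5780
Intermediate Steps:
X(a, W) = 1 (X(a, W) = -(2 + 1*(-5))/3 = -(2 - 5)/3 = -1/3*(-3) = 1)
v(s) = s**2 + 2*s (v(s) = (s**2 + 1*s) + s = (s**2 + s) + s = (s + s**2) + s = s**2 + 2*s)
G = -176727 (G = 3 - 30*5891 = 3 - 176730 = -176727)
G/v(-179) = -176727*(-1/(179*(2 - 179))) = -176727/((-179*(-177))) = -176727/31683 = -176727*1/31683 = -58909/10561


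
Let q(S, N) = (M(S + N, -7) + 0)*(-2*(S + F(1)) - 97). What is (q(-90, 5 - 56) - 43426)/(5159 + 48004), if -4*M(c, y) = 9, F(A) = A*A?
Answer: -174433/212652 ≈ -0.82027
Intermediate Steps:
F(A) = A²
M(c, y) = -9/4 (M(c, y) = -¼*9 = -9/4)
q(S, N) = 891/4 + 9*S/2 (q(S, N) = (-9/4 + 0)*(-2*(S + 1²) - 97) = -9*(-2*(S + 1) - 97)/4 = -9*(-2*(1 + S) - 97)/4 = -9*((-2 - 2*S) - 97)/4 = -9*(-99 - 2*S)/4 = 891/4 + 9*S/2)
(q(-90, 5 - 56) - 43426)/(5159 + 48004) = ((891/4 + (9/2)*(-90)) - 43426)/(5159 + 48004) = ((891/4 - 405) - 43426)/53163 = (-729/4 - 43426)*(1/53163) = -174433/4*1/53163 = -174433/212652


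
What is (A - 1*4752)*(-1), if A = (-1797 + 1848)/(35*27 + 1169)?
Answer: 10045677/2114 ≈ 4752.0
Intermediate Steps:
A = 51/2114 (A = 51/(945 + 1169) = 51/2114 ≈ 0.024125)
(A - 1*4752)*(-1) = (51/2114 - 1*4752)*(-1) = (51/2114 - 4752)*(-1) = -10045677/2114*(-1) = 10045677/2114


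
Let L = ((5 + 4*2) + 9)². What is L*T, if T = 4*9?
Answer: 17424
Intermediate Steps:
T = 36
L = 484 (L = ((5 + 8) + 9)² = (13 + 9)² = 22² = 484)
L*T = 484*36 = 17424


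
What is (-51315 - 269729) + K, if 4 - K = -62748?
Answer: -258292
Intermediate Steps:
K = 62752 (K = 4 - 1*(-62748) = 4 + 62748 = 62752)
(-51315 - 269729) + K = (-51315 - 269729) + 62752 = -321044 + 62752 = -258292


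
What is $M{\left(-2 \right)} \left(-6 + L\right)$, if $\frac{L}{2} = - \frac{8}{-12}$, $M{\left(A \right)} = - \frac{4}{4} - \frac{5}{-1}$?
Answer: $- \frac{56}{3} \approx -18.667$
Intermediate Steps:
$M{\left(A \right)} = 4$ ($M{\left(A \right)} = \left(-4\right) \frac{1}{4} - -5 = -1 + 5 = 4$)
$L = \frac{4}{3}$ ($L = 2 \left(- \frac{8}{-12}\right) = 2 \left(\left(-8\right) \left(- \frac{1}{12}\right)\right) = 2 \cdot \frac{2}{3} = \frac{4}{3} \approx 1.3333$)
$M{\left(-2 \right)} \left(-6 + L\right) = 4 \left(-6 + \frac{4}{3}\right) = 4 \left(- \frac{14}{3}\right) = - \frac{56}{3}$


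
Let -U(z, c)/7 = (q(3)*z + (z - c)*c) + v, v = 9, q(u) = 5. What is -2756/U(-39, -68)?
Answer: -106/581 ≈ -0.18244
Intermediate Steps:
U(z, c) = -63 - 35*z - 7*c*(z - c) (U(z, c) = -7*((5*z + (z - c)*c) + 9) = -7*((5*z + c*(z - c)) + 9) = -7*(9 + 5*z + c*(z - c)) = -63 - 35*z - 7*c*(z - c))
-2756/U(-39, -68) = -2756/(-63 - 35*(-39) + 7*(-68)**2 - 7*(-68)*(-39)) = -2756/(-63 + 1365 + 7*4624 - 18564) = -2756/(-63 + 1365 + 32368 - 18564) = -2756/15106 = -2756*1/15106 = -106/581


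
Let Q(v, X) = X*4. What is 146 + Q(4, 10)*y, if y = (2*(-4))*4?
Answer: -1134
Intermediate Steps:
Q(v, X) = 4*X
y = -32 (y = -8*4 = -32)
146 + Q(4, 10)*y = 146 + (4*10)*(-32) = 146 + 40*(-32) = 146 - 1280 = -1134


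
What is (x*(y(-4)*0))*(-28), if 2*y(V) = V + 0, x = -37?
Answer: 0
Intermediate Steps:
y(V) = V/2 (y(V) = (V + 0)/2 = V/2)
(x*(y(-4)*0))*(-28) = -37*(1/2)*(-4)*0*(-28) = -(-74)*0*(-28) = -37*0*(-28) = 0*(-28) = 0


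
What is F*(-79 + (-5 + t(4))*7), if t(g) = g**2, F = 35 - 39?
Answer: 8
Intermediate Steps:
F = -4
F*(-79 + (-5 + t(4))*7) = -4*(-79 + (-5 + 4**2)*7) = -4*(-79 + (-5 + 16)*7) = -4*(-79 + 11*7) = -4*(-79 + 77) = -4*(-2) = 8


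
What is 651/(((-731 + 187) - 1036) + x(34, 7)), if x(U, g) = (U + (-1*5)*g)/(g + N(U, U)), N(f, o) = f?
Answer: -26691/64781 ≈ -0.41202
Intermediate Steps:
x(U, g) = (U - 5*g)/(U + g) (x(U, g) = (U + (-1*5)*g)/(g + U) = (U - 5*g)/(U + g))
651/(((-731 + 187) - 1036) + x(34, 7)) = 651/(((-731 + 187) - 1036) + (34 - 5*7)/(34 + 7)) = 651/((-544 - 1036) + (34 - 35)/41) = 651/(-1580 + (1/41)*(-1)) = 651/(-1580 - 1/41) = 651/(-64781/41) = 651*(-41/64781) = -26691/64781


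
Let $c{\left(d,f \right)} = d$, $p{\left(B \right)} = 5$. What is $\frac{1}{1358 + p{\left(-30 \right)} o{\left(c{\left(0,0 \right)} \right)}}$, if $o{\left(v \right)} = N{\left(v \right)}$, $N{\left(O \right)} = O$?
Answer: $\frac{1}{1358} \approx 0.00073638$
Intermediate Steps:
$o{\left(v \right)} = v$
$\frac{1}{1358 + p{\left(-30 \right)} o{\left(c{\left(0,0 \right)} \right)}} = \frac{1}{1358 + 5 \cdot 0} = \frac{1}{1358 + 0} = \frac{1}{1358}$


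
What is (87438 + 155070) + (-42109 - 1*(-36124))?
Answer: 236523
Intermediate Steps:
(87438 + 155070) + (-42109 - 1*(-36124)) = 242508 + (-42109 + 36124) = 242508 - 5985 = 236523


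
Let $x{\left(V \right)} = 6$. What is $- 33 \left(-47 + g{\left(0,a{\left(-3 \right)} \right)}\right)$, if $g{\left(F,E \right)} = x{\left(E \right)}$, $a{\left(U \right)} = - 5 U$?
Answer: $1353$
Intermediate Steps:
$g{\left(F,E \right)} = 6$
$- 33 \left(-47 + g{\left(0,a{\left(-3 \right)} \right)}\right) = - 33 \left(-47 + 6\right) = \left(-33\right) \left(-41\right) = 1353$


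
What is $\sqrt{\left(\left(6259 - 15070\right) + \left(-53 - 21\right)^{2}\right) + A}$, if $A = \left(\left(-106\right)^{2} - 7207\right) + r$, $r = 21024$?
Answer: $\sqrt{21718} \approx 147.37$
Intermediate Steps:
$A = 25053$ ($A = \left(\left(-106\right)^{2} - 7207\right) + 21024 = \left(11236 - 7207\right) + 21024 = 4029 + 21024 = 25053$)
$\sqrt{\left(\left(6259 - 15070\right) + \left(-53 - 21\right)^{2}\right) + A} = \sqrt{\left(\left(6259 - 15070\right) + \left(-53 - 21\right)^{2}\right) + 25053} = \sqrt{\left(-8811 + \left(-74\right)^{2}\right) + 25053} = \sqrt{\left(-8811 + 5476\right) + 25053} = \sqrt{-3335 + 25053} = \sqrt{21718}$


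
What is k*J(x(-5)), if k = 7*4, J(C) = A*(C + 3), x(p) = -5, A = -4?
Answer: 224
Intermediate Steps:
J(C) = -12 - 4*C (J(C) = -4*(C + 3) = -4*(3 + C) = -12 - 4*C)
k = 28
k*J(x(-5)) = 28*(-12 - 4*(-5)) = 28*(-12 + 20) = 28*8 = 224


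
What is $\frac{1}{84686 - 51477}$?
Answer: $\frac{1}{33209} \approx 3.0112 \cdot 10^{-5}$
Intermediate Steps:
$\frac{1}{84686 - 51477} = \frac{1}{33209}$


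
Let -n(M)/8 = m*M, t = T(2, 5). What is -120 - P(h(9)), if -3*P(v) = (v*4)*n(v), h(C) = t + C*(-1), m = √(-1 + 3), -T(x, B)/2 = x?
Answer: -120 - 5408*√2/3 ≈ -2669.4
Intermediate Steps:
T(x, B) = -2*x
t = -4 (t = -2*2 = -4)
m = √2 ≈ 1.4142
n(M) = -8*M*√2 (n(M) = -8*√2*M = -8*M*√2)
h(C) = -4 - C (h(C) = -4 + C*(-1) = -4 - C)
P(v) = 32*√2*v²/3 (P(v) = -v*4*(-8*v*√2)/3 = -4*v*(-8*v*√2)/3 = -(-32)*√2*v²/3 = 32*√2*v²/3)
-120 - P(h(9)) = -120 - 32*√2*(-4 - 1*9)²/3 = -120 - 32*√2*(-4 - 9)²/3 = -120 - 32*√2*(-13)²/3 = -120 - 32*√2*169/3 = -120 - 5408*√2/3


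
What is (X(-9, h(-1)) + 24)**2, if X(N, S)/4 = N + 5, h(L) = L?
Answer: 64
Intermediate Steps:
X(N, S) = 20 + 4*N (X(N, S) = 4*(N + 5) = 4*(5 + N) = 20 + 4*N)
(X(-9, h(-1)) + 24)**2 = ((20 + 4*(-9)) + 24)**2 = ((20 - 36) + 24)**2 = (-16 + 24)**2 = 8**2 = 64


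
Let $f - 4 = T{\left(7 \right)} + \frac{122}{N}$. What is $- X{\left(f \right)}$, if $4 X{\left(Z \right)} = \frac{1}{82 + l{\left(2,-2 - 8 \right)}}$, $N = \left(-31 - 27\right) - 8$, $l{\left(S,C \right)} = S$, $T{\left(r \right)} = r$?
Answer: $- \frac{1}{336} \approx -0.0029762$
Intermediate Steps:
$N = -66$ ($N = -58 - 8 = -66$)
$f = \frac{302}{33}$ ($f = 4 + \left(7 + \frac{122}{-66}\right) = 4 + \left(7 + 122 \left(- \frac{1}{66}\right)\right) = 4 + \left(7 - \frac{61}{33}\right) = 4 + \frac{170}{33} = \frac{302}{33} \approx 9.1515$)
$X{\left(Z \right)} = \frac{1}{336}$ ($X{\left(Z \right)} = \frac{1}{4 \left(82 + 2\right)} = \frac{1}{4 \cdot 84} = \frac{1}{4} \cdot \frac{1}{84} = \frac{1}{336}$)
$- X{\left(f \right)} = \left(-1\right) \frac{1}{336} = - \frac{1}{336}$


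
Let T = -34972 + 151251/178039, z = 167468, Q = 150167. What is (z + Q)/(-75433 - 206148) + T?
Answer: -1753244242884482/50132399659 ≈ -34972.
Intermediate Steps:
T = -6226228657/178039 (T = -34972 + 151251*(1/178039) = -34972 + 151251/178039 = -6226228657/178039 ≈ -34971.)
(z + Q)/(-75433 - 206148) + T = (167468 + 150167)/(-75433 - 206148) - 6226228657/178039 = 317635/(-281581) - 6226228657/178039 = 317635*(-1/281581) - 6226228657/178039 = -317635/281581 - 6226228657/178039 = -1753244242884482/50132399659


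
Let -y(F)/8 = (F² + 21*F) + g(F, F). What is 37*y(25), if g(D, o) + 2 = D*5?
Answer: -376808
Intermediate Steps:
g(D, o) = -2 + 5*D (g(D, o) = -2 + D*5 = -2 + 5*D)
y(F) = 16 - 208*F - 8*F² (y(F) = -8*((F² + 21*F) + (-2 + 5*F)) = -8*(-2 + F² + 26*F) = 16 - 208*F - 8*F²)
37*y(25) = 37*(16 - 208*25 - 8*25²) = 37*(16 - 5200 - 8*625) = 37*(16 - 5200 - 5000) = 37*(-10184) = -376808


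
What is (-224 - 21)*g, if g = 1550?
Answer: -379750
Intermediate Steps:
(-224 - 21)*g = (-224 - 21)*1550 = -245*1550 = -379750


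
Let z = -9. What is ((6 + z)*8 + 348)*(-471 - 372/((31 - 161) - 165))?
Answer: -44897652/295 ≈ -1.5220e+5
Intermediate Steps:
((6 + z)*8 + 348)*(-471 - 372/((31 - 161) - 165)) = ((6 - 9)*8 + 348)*(-471 - 372/((31 - 161) - 165)) = (-3*8 + 348)*(-471 - 372/(-130 - 165)) = (-24 + 348)*(-471 - 372/(-295)) = 324*(-471 - 372*(-1/295)) = 324*(-471 + 372/295) = 324*(-138573/295) = -44897652/295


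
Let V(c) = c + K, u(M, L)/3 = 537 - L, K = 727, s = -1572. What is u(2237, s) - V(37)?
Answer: 5563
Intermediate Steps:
u(M, L) = 1611 - 3*L (u(M, L) = 3*(537 - L) = 1611 - 3*L)
V(c) = 727 + c (V(c) = c + 727 = 727 + c)
u(2237, s) - V(37) = (1611 - 3*(-1572)) - (727 + 37) = (1611 + 4716) - 1*764 = 6327 - 764 = 5563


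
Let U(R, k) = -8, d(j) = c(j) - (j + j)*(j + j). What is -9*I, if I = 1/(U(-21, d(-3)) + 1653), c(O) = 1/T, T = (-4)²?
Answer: -9/1645 ≈ -0.0054711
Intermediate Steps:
T = 16
c(O) = 1/16
d(j) = 1/16 - 4*j² (d(j) = 1/16 - (j + j)*(j + j) = 1/16 - 2*j*2*j = 1/16 - 4*j²)
I = 1/1645 (I = 1/(-8 + 1653) = 1/1645 ≈ 0.00060790)
-9*I = -9*1/1645 = -9/1645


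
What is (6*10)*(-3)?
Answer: -180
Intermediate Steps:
(6*10)*(-3) = 60*(-3) = -180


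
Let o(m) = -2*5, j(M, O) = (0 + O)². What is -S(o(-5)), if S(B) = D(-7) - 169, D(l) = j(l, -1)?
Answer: 168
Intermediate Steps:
j(M, O) = O²
D(l) = 1 (D(l) = (-1)² = 1)
o(m) = -10
S(B) = -168 (S(B) = 1 - 169 = -168)
-S(o(-5)) = -1*(-168) = 168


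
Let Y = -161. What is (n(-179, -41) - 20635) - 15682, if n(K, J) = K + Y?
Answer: -36657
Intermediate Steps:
n(K, J) = -161 + K (n(K, J) = K - 161 = -161 + K)
(n(-179, -41) - 20635) - 15682 = ((-161 - 179) - 20635) - 15682 = (-340 - 20635) - 15682 = -20975 - 15682 = -36657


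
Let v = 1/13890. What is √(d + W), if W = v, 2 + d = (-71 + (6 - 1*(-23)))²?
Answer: √339946374090/13890 ≈ 41.976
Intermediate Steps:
d = 1762 (d = -2 + (-71 + (6 - 1*(-23)))² = -2 + (-71 + (6 + 23))² = -2 + (-71 + 29)² = -2 + (-42)² = -2 + 1764 = 1762)
v = 1/13890 ≈ 7.1994e-5
W = 1/13890 ≈ 7.1994e-5
√(d + W) = √(1762 + 1/13890) = √(24474181/13890) = √339946374090/13890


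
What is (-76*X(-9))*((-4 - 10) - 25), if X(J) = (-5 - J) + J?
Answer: -14820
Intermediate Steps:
X(J) = -5
(-76*X(-9))*((-4 - 10) - 25) = (-76*(-5))*((-4 - 10) - 25) = 380*(-14 - 25) = 380*(-39) = -14820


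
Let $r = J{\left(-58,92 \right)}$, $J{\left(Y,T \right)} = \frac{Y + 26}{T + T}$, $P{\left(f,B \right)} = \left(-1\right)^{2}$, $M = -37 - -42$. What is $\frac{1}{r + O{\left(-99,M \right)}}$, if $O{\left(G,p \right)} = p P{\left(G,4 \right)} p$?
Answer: $\frac{23}{571} \approx 0.04028$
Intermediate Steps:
$M = 5$ ($M = -37 + 42 = 5$)
$P{\left(f,B \right)} = 1$
$J{\left(Y,T \right)} = \frac{26 + Y}{2 T}$
$O{\left(G,p \right)} = p^{2}$ ($O{\left(G,p \right)} = p 1 p = p p = p^{2}$)
$r = - \frac{4}{23}$ ($r = \frac{26 - 58}{2 \cdot 92} = \frac{1}{2} \cdot \frac{1}{92} \left(-32\right) = - \frac{4}{23} \approx -0.17391$)
$\frac{1}{r + O{\left(-99,M \right)}} = \frac{1}{- \frac{4}{23} + 5^{2}} = \frac{1}{- \frac{4}{23} + 25} = \frac{1}{\frac{571}{23}} = \frac{23}{571}$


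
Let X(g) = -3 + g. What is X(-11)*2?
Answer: -28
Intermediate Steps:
X(-11)*2 = (-3 - 11)*2 = -14*2 = -28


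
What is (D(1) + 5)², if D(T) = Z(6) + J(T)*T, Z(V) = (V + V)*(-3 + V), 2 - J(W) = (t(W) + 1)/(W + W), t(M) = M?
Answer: 1764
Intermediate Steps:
J(W) = 2 - (1 + W)/(2*W) (J(W) = 2 - (W + 1)/(W + W) = 2 - (1 + W)/(2*W))
Z(V) = 2*V*(-3 + V) (Z(V) = (2*V)*(-3 + V) = 2*V*(-3 + V))
D(T) = 71/2 + 3*T/2 (D(T) = 2*6*(-3 + 6) + ((-1 + 3*T)/(2*T))*T = 2*6*3 + (-½ + 3*T/2) = 36 + (-½ + 3*T/2) = 71/2 + 3*T/2)
(D(1) + 5)² = ((71/2 + (3/2)*1) + 5)² = ((71/2 + 3/2) + 5)² = (37 + 5)² = 42² = 1764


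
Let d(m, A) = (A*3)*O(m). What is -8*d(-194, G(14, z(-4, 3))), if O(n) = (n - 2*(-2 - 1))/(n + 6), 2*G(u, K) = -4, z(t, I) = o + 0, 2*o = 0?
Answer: 48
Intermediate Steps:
o = 0 (o = (1/2)*0 = 0)
z(t, I) = 0 (z(t, I) = 0 + 0 = 0)
G(u, K) = -2 (G(u, K) = (1/2)*(-4) = -2)
O(n) = 1 (O(n) = (n - 2*(-3))/(6 + n) = (n + 6)/(6 + n) = (6 + n)/(6 + n) = 1)
d(m, A) = 3*A (d(m, A) = (A*3)*1 = (3*A)*1 = 3*A)
-8*d(-194, G(14, z(-4, 3))) = -24*(-2) = -8*(-6) = 48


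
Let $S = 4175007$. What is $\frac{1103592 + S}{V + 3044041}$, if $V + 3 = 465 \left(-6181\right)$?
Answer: $\frac{5278599}{169873} \approx 31.074$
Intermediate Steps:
$V = -2874168$ ($V = -3 + 465 \left(-6181\right) = -3 - 2874165 = -2874168$)
$\frac{1103592 + S}{V + 3044041} = \frac{1103592 + 4175007}{-2874168 + 3044041} = \frac{5278599}{169873}$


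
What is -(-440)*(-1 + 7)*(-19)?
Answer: -50160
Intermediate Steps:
-(-440)*(-1 + 7)*(-19) = -(-440)*6*(-19) = -88*(-30)*(-19) = 2640*(-19) = -50160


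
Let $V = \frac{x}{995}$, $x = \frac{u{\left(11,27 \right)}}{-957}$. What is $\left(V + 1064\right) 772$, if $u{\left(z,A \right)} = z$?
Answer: $\frac{71105182748}{86565} \approx 8.2141 \cdot 10^{5}$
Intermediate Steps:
$x = - \frac{1}{87}$ ($x = \frac{11}{-957} = 11 \left(- \frac{1}{957}\right) = - \frac{1}{87} \approx -0.011494$)
$V = - \frac{1}{86565}$ ($V = - \frac{1}{87 \cdot 995} = \left(- \frac{1}{87}\right) \frac{1}{995} = - \frac{1}{86565} \approx -1.1552 \cdot 10^{-5}$)
$\left(V + 1064\right) 772 = \left(- \frac{1}{86565} + 1064\right) 772 = \frac{92105159}{86565} \cdot 772 = \frac{71105182748}{86565}$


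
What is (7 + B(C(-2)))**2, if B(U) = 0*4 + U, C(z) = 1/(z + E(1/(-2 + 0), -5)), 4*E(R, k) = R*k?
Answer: 4761/121 ≈ 39.347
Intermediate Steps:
E(R, k) = R*k/4 (E(R, k) = (R*k)/4 = R*k/4)
C(z) = 1/(5/8 + z) (C(z) = 1/(z + (1/4)*(-5)/(-2 + 0)) = 1/(z + (1/4)*(-5)/(-2)) = 1/(z + (1/4)*(-1/2)*(-5)) = 1/(z + 5/8) = 1/(5/8 + z))
B(U) = U (B(U) = 0 + U = U)
(7 + B(C(-2)))**2 = (7 + 8/(5 + 8*(-2)))**2 = (7 + 8/(5 - 16))**2 = (7 + 8/(-11))**2 = (7 + 8*(-1/11))**2 = (7 - 8/11)**2 = (69/11)**2 = 4761/121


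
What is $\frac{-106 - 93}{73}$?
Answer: $- \frac{199}{73} \approx -2.726$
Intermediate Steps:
$\frac{-106 - 93}{73} = \frac{1}{73} \left(-199\right) = - \frac{199}{73}$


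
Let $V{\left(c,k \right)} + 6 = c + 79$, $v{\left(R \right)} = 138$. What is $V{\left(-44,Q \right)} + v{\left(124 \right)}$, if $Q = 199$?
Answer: $167$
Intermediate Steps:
$V{\left(c,k \right)} = 73 + c$ ($V{\left(c,k \right)} = -6 + \left(c + 79\right) = -6 + \left(79 + c\right) = 73 + c$)
$V{\left(-44,Q \right)} + v{\left(124 \right)} = \left(73 - 44\right) + 138 = 29 + 138 = 167$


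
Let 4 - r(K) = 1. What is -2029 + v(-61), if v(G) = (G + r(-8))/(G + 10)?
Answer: -103421/51 ≈ -2027.9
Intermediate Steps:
r(K) = 3 (r(K) = 4 - 1*1 = 4 - 1 = 3)
v(G) = (3 + G)/(10 + G) (v(G) = (G + 3)/(G + 10) = (3 + G)/(10 + G))
-2029 + v(-61) = -2029 + (3 - 61)/(10 - 61) = -2029 - 58/(-51) = -2029 - 1/51*(-58) = -2029 + 58/51 = -103421/51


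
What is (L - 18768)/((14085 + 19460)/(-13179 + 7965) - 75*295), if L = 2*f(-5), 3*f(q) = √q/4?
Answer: 97856352/115393295 - 869*I*√5/115393295 ≈ 0.84802 - 1.6839e-5*I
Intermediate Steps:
f(q) = √q/12 (f(q) = (√q/4)/3 = √q/12)
L = I*√5/6 (L = 2*(√(-5)/12) = 2*((I*√5)/12) = 2*(I*√5/12) = I*√5/6 ≈ 0.37268*I)
(L - 18768)/((14085 + 19460)/(-13179 + 7965) - 75*295) = (I*√5/6 - 18768)/((14085 + 19460)/(-13179 + 7965) - 75*295) = (-18768 + I*√5/6)/(33545/(-5214) - 22125) = (-18768 + I*√5/6)/(33545*(-1/5214) - 22125) = (-18768 + I*√5/6)/(-33545/5214 - 22125) = (-18768 + I*√5/6)/(-115393295/5214) = (-18768 + I*√5/6)*(-5214/115393295) = 97856352/115393295 - 869*I*√5/115393295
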